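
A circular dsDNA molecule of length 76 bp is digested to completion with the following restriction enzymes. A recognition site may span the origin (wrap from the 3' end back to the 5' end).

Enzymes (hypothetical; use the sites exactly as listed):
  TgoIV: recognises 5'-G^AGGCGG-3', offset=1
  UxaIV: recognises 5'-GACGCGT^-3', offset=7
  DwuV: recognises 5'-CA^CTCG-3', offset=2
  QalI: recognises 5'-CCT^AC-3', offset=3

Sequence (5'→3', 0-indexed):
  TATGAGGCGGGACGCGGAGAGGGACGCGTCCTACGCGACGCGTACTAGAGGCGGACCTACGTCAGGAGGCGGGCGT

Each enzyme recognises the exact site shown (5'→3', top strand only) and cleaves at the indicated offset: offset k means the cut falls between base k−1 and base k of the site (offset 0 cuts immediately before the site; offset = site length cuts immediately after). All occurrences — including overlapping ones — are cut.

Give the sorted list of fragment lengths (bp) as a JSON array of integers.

[3,5,8,10,11,14,25]

Per-enzyme occurrences:
  TgoIV GAGGCGG/1: at [3, 47, 65] ⇒ [4, 48, 66]
  UxaIV GACGCGT/7: at [22, 36] ⇒ [29, 43]
  DwuV (CACTCG, off=2): no sites
  QalI CCTAC/3: at [29, 55] ⇒ [32, 58]

Pooled cuts: [4, 29, 32, 43, 48, 58, 66]

Fragment lengths:
  4→29: 25 bp
  29→32: 3 bp
  32→43: 11 bp
  43→48: 5 bp
  48→58: 10 bp
  58→66: 8 bp
  66→4 (wrap): 76-66+4 = 14 bp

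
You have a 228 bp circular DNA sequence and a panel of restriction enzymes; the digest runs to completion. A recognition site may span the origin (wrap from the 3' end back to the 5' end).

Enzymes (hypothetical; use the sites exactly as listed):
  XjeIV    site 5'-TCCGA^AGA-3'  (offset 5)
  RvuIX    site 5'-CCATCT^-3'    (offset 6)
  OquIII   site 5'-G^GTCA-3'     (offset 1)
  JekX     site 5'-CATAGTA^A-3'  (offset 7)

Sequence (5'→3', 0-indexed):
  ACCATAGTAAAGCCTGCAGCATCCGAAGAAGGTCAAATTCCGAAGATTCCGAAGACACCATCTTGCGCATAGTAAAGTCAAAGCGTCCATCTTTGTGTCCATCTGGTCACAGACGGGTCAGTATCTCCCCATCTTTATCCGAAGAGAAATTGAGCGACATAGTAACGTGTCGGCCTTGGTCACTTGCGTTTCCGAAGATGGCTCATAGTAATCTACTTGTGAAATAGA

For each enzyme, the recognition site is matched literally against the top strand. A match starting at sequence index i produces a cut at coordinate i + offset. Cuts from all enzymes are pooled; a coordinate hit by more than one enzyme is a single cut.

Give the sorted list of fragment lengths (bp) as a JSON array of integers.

Per-enzyme occurrences:
  XjeIV (TCCGAAGA, off=5): starts [21, 38, 47, 137, 190] → cuts [26, 43, 52, 142, 195]
  RvuIX (CCATCT, off=6): starts [57, 86, 98, 128] → cuts [63, 92, 104, 134]
  OquIII (GGTCA, off=1): starts [30, 104, 115, 177] → cuts [31, 105, 116, 178]
  JekX (CATAGTAA, off=7): starts [2, 67, 157, 203] → cuts [9, 74, 164, 210]

Pooled cuts: [9, 26, 31, 43, 52, 63, 74, 92, 104, 105, 116, 134, 142, 164, 178, 195, 210]

Fragment lengths:
  9→26: 17 bp
  26→31: 5 bp
  31→43: 12 bp
  43→52: 9 bp
  52→63: 11 bp
  63→74: 11 bp
  74→92: 18 bp
  92→104: 12 bp
  104→105: 1 bp
  105→116: 11 bp
  116→134: 18 bp
  134→142: 8 bp
  142→164: 22 bp
  164→178: 14 bp
  178→195: 17 bp
  195→210: 15 bp
  210→9 (wrap): 228-210+9 = 27 bp

[1,5,8,9,11,11,11,12,12,14,15,17,17,18,18,22,27]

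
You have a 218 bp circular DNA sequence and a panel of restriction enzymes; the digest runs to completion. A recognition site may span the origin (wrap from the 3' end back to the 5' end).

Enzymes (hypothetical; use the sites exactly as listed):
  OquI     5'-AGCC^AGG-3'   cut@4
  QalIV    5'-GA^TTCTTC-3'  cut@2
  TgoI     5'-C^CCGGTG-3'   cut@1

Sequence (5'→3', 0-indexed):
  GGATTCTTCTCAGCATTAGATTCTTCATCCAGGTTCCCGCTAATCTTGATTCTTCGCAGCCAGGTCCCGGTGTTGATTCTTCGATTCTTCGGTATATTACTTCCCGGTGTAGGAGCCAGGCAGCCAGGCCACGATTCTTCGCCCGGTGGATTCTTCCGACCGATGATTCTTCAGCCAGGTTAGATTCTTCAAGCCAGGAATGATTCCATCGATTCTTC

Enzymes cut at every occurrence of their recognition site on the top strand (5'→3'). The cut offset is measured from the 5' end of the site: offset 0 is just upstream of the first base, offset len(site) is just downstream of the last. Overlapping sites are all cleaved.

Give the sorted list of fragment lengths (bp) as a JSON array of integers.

[5,8,8,8,8,8,9,9,10,10,11,12,14,16,17,17,19,29]

Site scan:
  OquI (AGCCAGG, off=4): starts [57, 113, 121, 172, 191] → cuts [61, 117, 125, 176, 195]
  QalIV (GATTCTTC, off=2): starts [1, 18, 47, 74, 82, 132, 148, 164, 182, 210] → cuts [3, 20, 49, 76, 84, 134, 150, 166, 184, 212]
  TgoI (CCCGGTG, off=1): starts [65, 102, 141] → cuts [66, 103, 142]

All cut coordinates (distinct, sorted): [3, 20, 49, 61, 66, 76, 84, 103, 117, 125, 134, 142, 150, 166, 176, 184, 195, 212]

Fragments:
  3→20: 17 bp
  20→49: 29 bp
  49→61: 12 bp
  61→66: 5 bp
  66→76: 10 bp
  76→84: 8 bp
  84→103: 19 bp
  103→117: 14 bp
  117→125: 8 bp
  125→134: 9 bp
  134→142: 8 bp
  142→150: 8 bp
  150→166: 16 bp
  166→176: 10 bp
  176→184: 8 bp
  184→195: 11 bp
  195→212: 17 bp
  212→3 (wrap): 218-212+3 = 9 bp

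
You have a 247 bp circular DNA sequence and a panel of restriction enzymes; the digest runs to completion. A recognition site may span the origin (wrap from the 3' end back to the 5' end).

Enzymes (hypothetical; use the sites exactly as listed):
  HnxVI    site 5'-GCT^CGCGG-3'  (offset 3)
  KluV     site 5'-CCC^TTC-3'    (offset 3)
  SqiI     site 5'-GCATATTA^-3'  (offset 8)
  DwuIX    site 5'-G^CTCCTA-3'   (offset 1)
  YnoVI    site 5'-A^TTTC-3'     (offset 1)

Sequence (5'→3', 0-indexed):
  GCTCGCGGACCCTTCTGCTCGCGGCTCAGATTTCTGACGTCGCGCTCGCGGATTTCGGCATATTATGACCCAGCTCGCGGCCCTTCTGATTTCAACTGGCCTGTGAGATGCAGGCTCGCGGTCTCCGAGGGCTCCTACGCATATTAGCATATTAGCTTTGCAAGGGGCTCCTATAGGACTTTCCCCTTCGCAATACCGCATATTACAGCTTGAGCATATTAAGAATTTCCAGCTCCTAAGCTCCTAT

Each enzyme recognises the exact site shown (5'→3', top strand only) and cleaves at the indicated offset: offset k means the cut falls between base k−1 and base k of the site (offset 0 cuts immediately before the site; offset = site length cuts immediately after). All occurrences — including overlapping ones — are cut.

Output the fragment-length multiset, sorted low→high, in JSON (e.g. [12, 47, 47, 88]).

Site scan:
  HnxVI GCTCGCGG/3: at [0, 16, 43, 72, 113] ⇒ [3, 19, 46, 75, 116]
  KluV CCCTTC/3: at [9, 80, 183] ⇒ [12, 83, 186]
  SqiI GCATATTA/8: at [57, 138, 146, 197, 213] ⇒ [65, 146, 154, 205, 221]
  DwuIX GCTCCTA/1: at [130, 166, 231, 239] ⇒ [131, 167, 232, 240]
  YnoVI ATTTC/1: at [29, 51, 88, 224] ⇒ [30, 52, 89, 225]

Pooled cuts: [3, 12, 19, 30, 46, 52, 65, 75, 83, 89, 116, 131, 146, 154, 167, 186, 205, 221, 225, 232, 240]

Fragment lengths:
  3→12: 9 bp
  12→19: 7 bp
  19→30: 11 bp
  30→46: 16 bp
  46→52: 6 bp
  52→65: 13 bp
  65→75: 10 bp
  75→83: 8 bp
  83→89: 6 bp
  89→116: 27 bp
  116→131: 15 bp
  131→146: 15 bp
  146→154: 8 bp
  154→167: 13 bp
  167→186: 19 bp
  186→205: 19 bp
  205→221: 16 bp
  221→225: 4 bp
  225→232: 7 bp
  232→240: 8 bp
  240→3 (wrap): 247-240+3 = 10 bp

[4,6,6,7,7,8,8,8,9,10,10,11,13,13,15,15,16,16,19,19,27]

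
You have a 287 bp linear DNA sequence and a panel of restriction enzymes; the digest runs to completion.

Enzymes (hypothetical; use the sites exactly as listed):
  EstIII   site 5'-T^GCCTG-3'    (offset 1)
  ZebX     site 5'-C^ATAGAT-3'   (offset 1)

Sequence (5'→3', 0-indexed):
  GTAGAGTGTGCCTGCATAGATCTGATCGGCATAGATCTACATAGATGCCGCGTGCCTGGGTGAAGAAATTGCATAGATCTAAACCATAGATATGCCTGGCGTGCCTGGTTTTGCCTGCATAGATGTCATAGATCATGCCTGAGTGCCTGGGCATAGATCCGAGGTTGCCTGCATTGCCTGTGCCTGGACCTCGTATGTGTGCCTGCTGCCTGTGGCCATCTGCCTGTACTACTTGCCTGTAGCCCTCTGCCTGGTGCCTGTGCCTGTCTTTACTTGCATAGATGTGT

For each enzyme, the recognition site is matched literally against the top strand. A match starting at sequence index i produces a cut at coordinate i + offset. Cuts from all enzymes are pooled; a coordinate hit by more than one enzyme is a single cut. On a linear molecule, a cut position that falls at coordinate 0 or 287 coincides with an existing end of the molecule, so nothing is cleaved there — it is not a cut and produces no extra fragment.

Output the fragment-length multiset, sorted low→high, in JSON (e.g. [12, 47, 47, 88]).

[6,6,6,6,7,7,8,8,8,9,9,9,9,9,10,10,10,13,13,13,14,14,14,15,16,19,19]

Site scan:
  EstIII TGCCTG/1: at [8, 52, 92, 101, 111, 135, 143, 165, 174, 180, 199, 206, 220, 233, 247, 254, 260] ⇒ [9, 53, 93, 102, 112, 136, 144, 166, 175, 181, 200, 207, 221, 234, 248, 255, 261]
  ZebX CATAGAT/1: at [14, 29, 39, 71, 84, 117, 126, 151, 276] ⇒ [15, 30, 40, 72, 85, 118, 127, 152, 277]

Pooled cuts: [9, 15, 30, 40, 53, 72, 85, 93, 102, 112, 118, 127, 136, 144, 152, 166, 175, 181, 200, 207, 221, 234, 248, 255, 261, 277]

Fragments:
  [0,9): 9 bp
  [9,15): 6 bp
  [15,30): 15 bp
  [30,40): 10 bp
  [40,53): 13 bp
  [53,72): 19 bp
  [72,85): 13 bp
  [85,93): 8 bp
  [93,102): 9 bp
  [102,112): 10 bp
  [112,118): 6 bp
  [118,127): 9 bp
  [127,136): 9 bp
  [136,144): 8 bp
  [144,152): 8 bp
  [152,166): 14 bp
  [166,175): 9 bp
  [175,181): 6 bp
  [181,200): 19 bp
  [200,207): 7 bp
  [207,221): 14 bp
  [221,234): 13 bp
  [234,248): 14 bp
  [248,255): 7 bp
  [255,261): 6 bp
  [261,277): 16 bp
  [277,287): 10 bp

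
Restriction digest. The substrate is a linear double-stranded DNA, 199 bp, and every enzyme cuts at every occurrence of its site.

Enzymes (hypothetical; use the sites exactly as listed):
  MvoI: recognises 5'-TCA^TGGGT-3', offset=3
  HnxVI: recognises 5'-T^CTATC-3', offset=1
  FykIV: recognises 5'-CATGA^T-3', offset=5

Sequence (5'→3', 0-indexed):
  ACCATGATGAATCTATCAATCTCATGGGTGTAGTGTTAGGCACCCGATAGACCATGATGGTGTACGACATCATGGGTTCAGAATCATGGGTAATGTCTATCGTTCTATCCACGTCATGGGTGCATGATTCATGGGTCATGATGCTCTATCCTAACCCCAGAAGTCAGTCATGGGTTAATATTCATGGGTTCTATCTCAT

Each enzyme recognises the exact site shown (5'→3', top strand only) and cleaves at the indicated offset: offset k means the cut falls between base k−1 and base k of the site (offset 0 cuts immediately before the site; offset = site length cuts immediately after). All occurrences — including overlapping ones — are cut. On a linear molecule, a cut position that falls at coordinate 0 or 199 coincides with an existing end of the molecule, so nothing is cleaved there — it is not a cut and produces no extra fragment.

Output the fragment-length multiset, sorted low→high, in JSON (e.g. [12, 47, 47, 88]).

[4,4,5,6,7,8,9,10,10,11,12,12,14,14,15,25,33]

Per-enzyme occurrences:
  MvoI (TCATGGGT, off=3): starts [21, 69, 83, 113, 128, 167, 181] → cuts [24, 72, 86, 116, 131, 170, 184]
  HnxVI (TCTATC, off=1): starts [11, 95, 103, 144, 189] → cuts [12, 96, 104, 145, 190]
  FykIV (CATGAT, off=5): starts [2, 52, 122, 136] → cuts [7, 57, 127, 141]

Pooled cuts: [7, 12, 24, 57, 72, 86, 96, 104, 116, 127, 131, 141, 145, 170, 184, 190]

Fragments:
  [0,7): 7 bp
  [7,12): 5 bp
  [12,24): 12 bp
  [24,57): 33 bp
  [57,72): 15 bp
  [72,86): 14 bp
  [86,96): 10 bp
  [96,104): 8 bp
  [104,116): 12 bp
  [116,127): 11 bp
  [127,131): 4 bp
  [131,141): 10 bp
  [141,145): 4 bp
  [145,170): 25 bp
  [170,184): 14 bp
  [184,190): 6 bp
  [190,199): 9 bp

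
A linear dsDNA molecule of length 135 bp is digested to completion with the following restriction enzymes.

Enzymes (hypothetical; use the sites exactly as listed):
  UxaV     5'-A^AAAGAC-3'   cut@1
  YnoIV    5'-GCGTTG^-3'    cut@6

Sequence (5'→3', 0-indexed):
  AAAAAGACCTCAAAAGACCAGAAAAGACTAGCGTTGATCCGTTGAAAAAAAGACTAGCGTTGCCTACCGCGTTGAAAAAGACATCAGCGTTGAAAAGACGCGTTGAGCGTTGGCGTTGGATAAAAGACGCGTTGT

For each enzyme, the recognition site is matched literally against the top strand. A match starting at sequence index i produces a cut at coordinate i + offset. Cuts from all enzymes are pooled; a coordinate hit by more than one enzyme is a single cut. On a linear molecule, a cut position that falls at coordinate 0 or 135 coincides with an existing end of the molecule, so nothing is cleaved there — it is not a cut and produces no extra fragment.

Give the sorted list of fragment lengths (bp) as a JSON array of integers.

[1,1,2,2,4,6,7,10,10,12,12,12,12,14,14,16]

Site scan:
  UxaV (AAAAGAC, off=1): starts [1, 11, 21, 47, 75, 92, 121] → cuts [2, 12, 22, 48, 76, 93, 122]
  YnoIV (GCGTTG, off=6): starts [30, 56, 68, 86, 99, 106, 112, 128] → cuts [36, 62, 74, 92, 105, 112, 118, 134]

Pooled cuts: [2, 12, 22, 36, 48, 62, 74, 76, 92, 93, 105, 112, 118, 122, 134]

Fragment lengths:
  [0,2): 2 bp
  [2,12): 10 bp
  [12,22): 10 bp
  [22,36): 14 bp
  [36,48): 12 bp
  [48,62): 14 bp
  [62,74): 12 bp
  [74,76): 2 bp
  [76,92): 16 bp
  [92,93): 1 bp
  [93,105): 12 bp
  [105,112): 7 bp
  [112,118): 6 bp
  [118,122): 4 bp
  [122,134): 12 bp
  [134,135): 1 bp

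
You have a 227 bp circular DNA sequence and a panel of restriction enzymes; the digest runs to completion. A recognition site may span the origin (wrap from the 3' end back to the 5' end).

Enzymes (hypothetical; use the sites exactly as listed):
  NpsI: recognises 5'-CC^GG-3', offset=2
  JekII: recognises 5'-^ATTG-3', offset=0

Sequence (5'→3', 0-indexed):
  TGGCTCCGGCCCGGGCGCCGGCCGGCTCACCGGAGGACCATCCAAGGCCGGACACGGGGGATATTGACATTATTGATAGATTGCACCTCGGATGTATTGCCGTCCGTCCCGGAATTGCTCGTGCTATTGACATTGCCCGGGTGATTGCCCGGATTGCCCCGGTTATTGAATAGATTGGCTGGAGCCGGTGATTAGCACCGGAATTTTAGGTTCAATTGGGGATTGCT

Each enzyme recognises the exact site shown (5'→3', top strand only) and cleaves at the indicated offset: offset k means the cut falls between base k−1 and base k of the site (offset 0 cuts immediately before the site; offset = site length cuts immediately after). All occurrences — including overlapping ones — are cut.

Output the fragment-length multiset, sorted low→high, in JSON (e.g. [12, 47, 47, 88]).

[2,3,4,4,5,5,6,7,7,7,7,8,8,8,9,9,12,13,13,13,13,15,15,16,18]

Per-enzyme occurrences:
  NpsI CCGG/2: at [5, 10, 17, 21, 29, 47, 108, 136, 148, 158, 184, 197] ⇒ [7, 12, 19, 23, 31, 49, 110, 138, 150, 160, 186, 199]
  JekII ATTG/0: at [62, 71, 79, 95, 113, 125, 131, 143, 152, 164, 173, 214, 221] ⇒ [62, 71, 79, 95, 113, 125, 131, 143, 152, 164, 173, 214, 221]

Pooled cuts: [7, 12, 19, 23, 31, 49, 62, 71, 79, 95, 110, 113, 125, 131, 138, 143, 150, 152, 160, 164, 173, 186, 199, 214, 221]

Fragment lengths:
  7→12: 5 bp
  12→19: 7 bp
  19→23: 4 bp
  23→31: 8 bp
  31→49: 18 bp
  49→62: 13 bp
  62→71: 9 bp
  71→79: 8 bp
  79→95: 16 bp
  95→110: 15 bp
  110→113: 3 bp
  113→125: 12 bp
  125→131: 6 bp
  131→138: 7 bp
  138→143: 5 bp
  143→150: 7 bp
  150→152: 2 bp
  152→160: 8 bp
  160→164: 4 bp
  164→173: 9 bp
  173→186: 13 bp
  186→199: 13 bp
  199→214: 15 bp
  214→221: 7 bp
  221→7 (wrap): 227-221+7 = 13 bp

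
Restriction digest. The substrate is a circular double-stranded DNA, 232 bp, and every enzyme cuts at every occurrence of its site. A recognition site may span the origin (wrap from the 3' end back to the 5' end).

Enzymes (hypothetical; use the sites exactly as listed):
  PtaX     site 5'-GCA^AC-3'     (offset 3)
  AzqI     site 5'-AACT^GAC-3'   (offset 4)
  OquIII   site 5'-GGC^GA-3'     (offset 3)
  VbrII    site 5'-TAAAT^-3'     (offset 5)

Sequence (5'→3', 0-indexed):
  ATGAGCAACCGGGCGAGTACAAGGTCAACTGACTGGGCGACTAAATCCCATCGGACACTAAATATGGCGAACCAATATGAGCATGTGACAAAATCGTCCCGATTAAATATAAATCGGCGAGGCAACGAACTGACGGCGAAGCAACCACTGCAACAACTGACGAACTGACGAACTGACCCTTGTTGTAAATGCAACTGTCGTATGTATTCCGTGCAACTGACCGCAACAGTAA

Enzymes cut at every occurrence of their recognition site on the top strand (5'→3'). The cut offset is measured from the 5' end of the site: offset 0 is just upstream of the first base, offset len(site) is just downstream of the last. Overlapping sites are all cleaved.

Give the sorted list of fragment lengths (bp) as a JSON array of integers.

Site scan:
  PtaX (GCAAC, off=3): starts [4, 121, 140, 149, 190, 212, 222] → cuts [7, 124, 143, 152, 193, 215, 225]
  AzqI (AACTGAC, off=4): starts [26, 127, 154, 162, 170, 214] → cuts [30, 131, 158, 166, 174, 218]
  OquIII (GGCGA, off=3): starts [11, 35, 65, 115, 134] → cuts [14, 38, 68, 118, 137]
  VbrII (TAAAT, off=5): starts [41, 58, 103, 109, 185, 229] → cuts [2, 46, 63, 108, 114, 190]

All cut coordinates (distinct, sorted): [2, 7, 14, 30, 38, 46, 63, 68, 108, 114, 118, 124, 131, 137, 143, 152, 158, 166, 174, 190, 193, 215, 218, 225]

Fragments:
  2→7: 5 bp
  7→14: 7 bp
  14→30: 16 bp
  30→38: 8 bp
  38→46: 8 bp
  46→63: 17 bp
  63→68: 5 bp
  68→108: 40 bp
  108→114: 6 bp
  114→118: 4 bp
  118→124: 6 bp
  124→131: 7 bp
  131→137: 6 bp
  137→143: 6 bp
  143→152: 9 bp
  152→158: 6 bp
  158→166: 8 bp
  166→174: 8 bp
  174→190: 16 bp
  190→193: 3 bp
  193→215: 22 bp
  215→218: 3 bp
  218→225: 7 bp
  225→2 (wrap): 232-225+2 = 9 bp

[3,3,4,5,5,6,6,6,6,6,7,7,7,8,8,8,8,9,9,16,16,17,22,40]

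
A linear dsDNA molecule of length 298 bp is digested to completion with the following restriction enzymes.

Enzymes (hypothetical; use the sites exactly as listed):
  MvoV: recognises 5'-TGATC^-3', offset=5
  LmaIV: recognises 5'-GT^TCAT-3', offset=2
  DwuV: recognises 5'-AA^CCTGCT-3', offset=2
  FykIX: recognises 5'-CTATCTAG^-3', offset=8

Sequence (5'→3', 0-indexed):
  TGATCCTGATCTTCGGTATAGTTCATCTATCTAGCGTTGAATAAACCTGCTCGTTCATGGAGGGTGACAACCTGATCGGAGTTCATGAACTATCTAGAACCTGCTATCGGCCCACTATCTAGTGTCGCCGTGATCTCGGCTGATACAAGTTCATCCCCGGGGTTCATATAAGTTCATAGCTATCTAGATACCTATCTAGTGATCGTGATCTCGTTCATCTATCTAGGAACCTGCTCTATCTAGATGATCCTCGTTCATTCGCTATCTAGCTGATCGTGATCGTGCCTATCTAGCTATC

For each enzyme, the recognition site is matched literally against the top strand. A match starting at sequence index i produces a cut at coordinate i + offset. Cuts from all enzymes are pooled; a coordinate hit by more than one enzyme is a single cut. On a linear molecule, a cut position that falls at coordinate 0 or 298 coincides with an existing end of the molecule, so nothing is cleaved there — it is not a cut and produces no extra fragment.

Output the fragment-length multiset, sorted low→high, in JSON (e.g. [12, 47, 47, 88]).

[2,3,4,5,5,5,5,5,6,6,6,6,6,9,10,11,11,12,12,12,12,13,13,14,14,15,15,15,23,23]

Scan for sites:
  MvoV TGATC/5: at [0, 6, 72, 130, 199, 205, 244, 270, 276] ⇒ [5, 11, 77, 135, 204, 210, 249, 275, 281]
  LmaIV GTTCAT/2: at [20, 52, 80, 148, 161, 171, 212, 252] ⇒ [22, 54, 82, 150, 163, 173, 214, 254]
  DwuV AACCTGCT/2: at [43, 97, 227] ⇒ [45, 99, 229]
  FykIX CTATCTAG/8: at [26, 89, 114, 179, 191, 218, 235, 261, 285] ⇒ [34, 97, 122, 187, 199, 226, 243, 269, 293]

All cut coordinates (distinct, sorted): [5, 11, 22, 34, 45, 54, 77, 82, 97, 99, 122, 135, 150, 163, 173, 187, 199, 204, 210, 214, 226, 229, 243, 249, 254, 269, 275, 281, 293]

Fragments:
  [0,5): 5 bp
  [5,11): 6 bp
  [11,22): 11 bp
  [22,34): 12 bp
  [34,45): 11 bp
  [45,54): 9 bp
  [54,77): 23 bp
  [77,82): 5 bp
  [82,97): 15 bp
  [97,99): 2 bp
  [99,122): 23 bp
  [122,135): 13 bp
  [135,150): 15 bp
  [150,163): 13 bp
  [163,173): 10 bp
  [173,187): 14 bp
  [187,199): 12 bp
  [199,204): 5 bp
  [204,210): 6 bp
  [210,214): 4 bp
  [214,226): 12 bp
  [226,229): 3 bp
  [229,243): 14 bp
  [243,249): 6 bp
  [249,254): 5 bp
  [254,269): 15 bp
  [269,275): 6 bp
  [275,281): 6 bp
  [281,293): 12 bp
  [293,298): 5 bp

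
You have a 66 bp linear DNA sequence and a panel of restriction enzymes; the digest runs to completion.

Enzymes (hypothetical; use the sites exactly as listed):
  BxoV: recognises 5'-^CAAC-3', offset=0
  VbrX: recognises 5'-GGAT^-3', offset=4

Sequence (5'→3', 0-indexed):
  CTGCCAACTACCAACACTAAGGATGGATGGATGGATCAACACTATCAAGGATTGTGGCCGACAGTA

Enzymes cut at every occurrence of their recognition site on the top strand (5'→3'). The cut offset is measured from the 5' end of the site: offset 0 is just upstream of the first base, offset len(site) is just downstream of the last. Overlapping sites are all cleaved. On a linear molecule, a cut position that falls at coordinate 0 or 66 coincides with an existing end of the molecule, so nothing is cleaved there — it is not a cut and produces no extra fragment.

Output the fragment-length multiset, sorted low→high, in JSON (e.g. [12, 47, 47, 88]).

Scan for sites:
  BxoV (CAAC, off=0): starts [4, 11, 36] → cuts [4, 11, 36]
  VbrX (GGAT, off=4): starts [20, 24, 28, 32, 48] → cuts [24, 28, 32, 36, 52]

All cut coordinates (distinct, sorted): [4, 11, 24, 28, 32, 36, 52]

Fragments:
  [0,4): 4 bp
  [4,11): 7 bp
  [11,24): 13 bp
  [24,28): 4 bp
  [28,32): 4 bp
  [32,36): 4 bp
  [36,52): 16 bp
  [52,66): 14 bp

[4,4,4,4,7,13,14,16]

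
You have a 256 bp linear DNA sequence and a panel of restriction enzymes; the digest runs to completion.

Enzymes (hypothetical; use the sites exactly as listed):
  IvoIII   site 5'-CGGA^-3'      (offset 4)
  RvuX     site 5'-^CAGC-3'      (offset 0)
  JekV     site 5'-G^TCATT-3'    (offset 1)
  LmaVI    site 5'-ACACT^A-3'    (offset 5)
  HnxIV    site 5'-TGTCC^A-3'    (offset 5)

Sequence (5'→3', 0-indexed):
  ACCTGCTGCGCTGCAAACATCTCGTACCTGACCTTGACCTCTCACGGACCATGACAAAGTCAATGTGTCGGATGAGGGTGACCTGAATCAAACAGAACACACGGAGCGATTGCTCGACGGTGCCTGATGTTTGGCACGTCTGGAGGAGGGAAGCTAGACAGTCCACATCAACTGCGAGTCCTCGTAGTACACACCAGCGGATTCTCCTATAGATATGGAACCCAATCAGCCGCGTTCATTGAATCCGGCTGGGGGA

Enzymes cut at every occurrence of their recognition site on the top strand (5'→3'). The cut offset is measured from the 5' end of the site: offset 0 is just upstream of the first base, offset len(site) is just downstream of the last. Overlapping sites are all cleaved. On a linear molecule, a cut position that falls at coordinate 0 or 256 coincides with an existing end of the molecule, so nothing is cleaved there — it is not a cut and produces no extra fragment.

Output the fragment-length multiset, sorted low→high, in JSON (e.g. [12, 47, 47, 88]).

Scan for sites:
  IvoIII (CGGA, off=4): starts [44, 68, 101, 197] → cuts [48, 72, 105, 201]
  RvuX (CAGC, off=0): starts [194, 226] → cuts [194, 226]
  JekV (GTCATT, off=1): no sites
  LmaVI (ACACTA, off=5): no sites
  HnxIV (TGTCCA, off=5): no sites

Pooled cuts: [48, 72, 105, 194, 201, 226]

Fragment lengths:
  [0,48): 48 bp
  [48,72): 24 bp
  [72,105): 33 bp
  [105,194): 89 bp
  [194,201): 7 bp
  [201,226): 25 bp
  [226,256): 30 bp

[7,24,25,30,33,48,89]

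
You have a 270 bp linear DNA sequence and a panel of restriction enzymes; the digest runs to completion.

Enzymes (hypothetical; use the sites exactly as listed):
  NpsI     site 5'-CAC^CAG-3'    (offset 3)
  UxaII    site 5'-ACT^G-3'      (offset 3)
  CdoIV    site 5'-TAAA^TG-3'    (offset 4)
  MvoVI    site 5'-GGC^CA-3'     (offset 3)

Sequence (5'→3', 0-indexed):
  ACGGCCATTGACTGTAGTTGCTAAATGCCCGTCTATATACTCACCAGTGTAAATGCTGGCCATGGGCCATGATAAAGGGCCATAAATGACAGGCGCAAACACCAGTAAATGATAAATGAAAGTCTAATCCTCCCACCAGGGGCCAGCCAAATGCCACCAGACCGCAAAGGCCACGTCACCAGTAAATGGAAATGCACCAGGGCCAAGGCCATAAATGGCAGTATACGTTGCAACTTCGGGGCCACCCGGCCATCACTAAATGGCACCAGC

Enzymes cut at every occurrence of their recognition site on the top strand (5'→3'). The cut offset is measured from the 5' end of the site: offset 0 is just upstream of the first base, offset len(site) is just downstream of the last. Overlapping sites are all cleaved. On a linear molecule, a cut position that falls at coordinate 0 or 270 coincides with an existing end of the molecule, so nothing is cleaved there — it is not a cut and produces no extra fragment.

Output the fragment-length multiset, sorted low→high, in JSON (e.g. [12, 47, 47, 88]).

Site scan:
  NpsI (CACCAG, off=3): starts [41, 99, 133, 154, 176, 194, 263] → cuts [44, 102, 136, 157, 179, 197, 266]
  UxaII (ACTG, off=3): starts [10] → cuts [13]
  CdoIV (TAAATG, off=4): starts [21, 49, 82, 105, 112, 182, 211, 256] → cuts [25, 53, 86, 109, 116, 186, 215, 260]
  MvoVI (GGCCA, off=3): starts [2, 57, 64, 77, 140, 168, 200, 206, 239, 247] → cuts [5, 60, 67, 80, 143, 171, 203, 209, 242, 250]

All cut coordinates (distinct, sorted): [5, 13, 25, 44, 53, 60, 67, 80, 86, 102, 109, 116, 136, 143, 157, 171, 179, 186, 197, 203, 209, 215, 242, 250, 260, 266]

Fragments:
  [0,5): 5 bp
  [5,13): 8 bp
  [13,25): 12 bp
  [25,44): 19 bp
  [44,53): 9 bp
  [53,60): 7 bp
  [60,67): 7 bp
  [67,80): 13 bp
  [80,86): 6 bp
  [86,102): 16 bp
  [102,109): 7 bp
  [109,116): 7 bp
  [116,136): 20 bp
  [136,143): 7 bp
  [143,157): 14 bp
  [157,171): 14 bp
  [171,179): 8 bp
  [179,186): 7 bp
  [186,197): 11 bp
  [197,203): 6 bp
  [203,209): 6 bp
  [209,215): 6 bp
  [215,242): 27 bp
  [242,250): 8 bp
  [250,260): 10 bp
  [260,266): 6 bp
  [266,270): 4 bp

[4,5,6,6,6,6,6,7,7,7,7,7,7,8,8,8,9,10,11,12,13,14,14,16,19,20,27]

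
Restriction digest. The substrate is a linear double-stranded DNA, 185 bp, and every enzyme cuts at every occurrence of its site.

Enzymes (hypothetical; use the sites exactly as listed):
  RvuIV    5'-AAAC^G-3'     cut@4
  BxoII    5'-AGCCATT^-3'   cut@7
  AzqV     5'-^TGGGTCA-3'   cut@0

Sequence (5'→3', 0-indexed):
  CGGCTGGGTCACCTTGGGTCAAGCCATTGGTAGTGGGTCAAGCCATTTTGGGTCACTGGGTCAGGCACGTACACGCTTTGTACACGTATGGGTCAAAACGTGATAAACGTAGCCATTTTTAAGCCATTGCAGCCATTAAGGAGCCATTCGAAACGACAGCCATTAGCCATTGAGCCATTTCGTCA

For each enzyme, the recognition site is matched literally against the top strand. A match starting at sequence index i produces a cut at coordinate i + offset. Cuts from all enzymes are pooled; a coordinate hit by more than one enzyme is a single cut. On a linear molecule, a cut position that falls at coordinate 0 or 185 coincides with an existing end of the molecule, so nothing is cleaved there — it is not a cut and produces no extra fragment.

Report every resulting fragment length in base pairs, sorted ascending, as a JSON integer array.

[1,4,5,6,6,7,8,8,9,9,9,10,10,11,11,11,14,14,32]

Scan for sites:
  RvuIV AAACG/4: at [95, 104, 150] ⇒ [99, 108, 154]
  BxoII AGCCATT/7: at [21, 40, 110, 121, 130, 141, 157, 164, 172] ⇒ [28, 47, 117, 128, 137, 148, 164, 171, 179]
  AzqV TGGGTCA/0: at [4, 14, 33, 48, 56, 88] ⇒ [4, 14, 33, 48, 56, 88]

All cut coordinates (distinct, sorted): [4, 14, 28, 33, 47, 48, 56, 88, 99, 108, 117, 128, 137, 148, 154, 164, 171, 179]

Fragments:
  [0,4): 4 bp
  [4,14): 10 bp
  [14,28): 14 bp
  [28,33): 5 bp
  [33,47): 14 bp
  [47,48): 1 bp
  [48,56): 8 bp
  [56,88): 32 bp
  [88,99): 11 bp
  [99,108): 9 bp
  [108,117): 9 bp
  [117,128): 11 bp
  [128,137): 9 bp
  [137,148): 11 bp
  [148,154): 6 bp
  [154,164): 10 bp
  [164,171): 7 bp
  [171,179): 8 bp
  [179,185): 6 bp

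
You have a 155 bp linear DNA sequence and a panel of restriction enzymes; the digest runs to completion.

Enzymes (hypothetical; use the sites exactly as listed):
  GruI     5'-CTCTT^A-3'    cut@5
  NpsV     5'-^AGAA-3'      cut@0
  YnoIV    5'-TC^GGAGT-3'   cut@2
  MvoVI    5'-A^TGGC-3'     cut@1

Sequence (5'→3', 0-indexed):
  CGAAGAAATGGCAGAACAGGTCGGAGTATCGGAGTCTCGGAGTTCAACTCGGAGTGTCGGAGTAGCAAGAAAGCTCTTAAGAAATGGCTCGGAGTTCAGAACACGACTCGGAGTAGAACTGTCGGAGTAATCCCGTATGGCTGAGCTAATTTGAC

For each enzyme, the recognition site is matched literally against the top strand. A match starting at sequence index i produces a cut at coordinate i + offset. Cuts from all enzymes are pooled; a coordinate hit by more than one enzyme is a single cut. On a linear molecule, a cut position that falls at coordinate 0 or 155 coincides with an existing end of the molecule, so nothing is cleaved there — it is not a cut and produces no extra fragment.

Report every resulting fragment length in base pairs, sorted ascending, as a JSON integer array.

[1,3,4,5,5,5,6,7,8,8,8,9,9,10,11,12,12,14,18]

Scan for sites:
  GruI CTCTTA/5: at [73] ⇒ [78]
  NpsV AGAA/0: at [3, 12, 67, 79, 97, 114] ⇒ [3, 12, 67, 79, 97, 114]
  YnoIV TCGGAGT/2: at [20, 28, 36, 48, 56, 88, 107, 121] ⇒ [22, 30, 38, 50, 58, 90, 109, 123]
  MvoVI ATGGC/1: at [7, 83, 136] ⇒ [8, 84, 137]

All cut coordinates (distinct, sorted): [3, 8, 12, 22, 30, 38, 50, 58, 67, 78, 79, 84, 90, 97, 109, 114, 123, 137]

Fragments:
  [0,3): 3 bp
  [3,8): 5 bp
  [8,12): 4 bp
  [12,22): 10 bp
  [22,30): 8 bp
  [30,38): 8 bp
  [38,50): 12 bp
  [50,58): 8 bp
  [58,67): 9 bp
  [67,78): 11 bp
  [78,79): 1 bp
  [79,84): 5 bp
  [84,90): 6 bp
  [90,97): 7 bp
  [97,109): 12 bp
  [109,114): 5 bp
  [114,123): 9 bp
  [123,137): 14 bp
  [137,155): 18 bp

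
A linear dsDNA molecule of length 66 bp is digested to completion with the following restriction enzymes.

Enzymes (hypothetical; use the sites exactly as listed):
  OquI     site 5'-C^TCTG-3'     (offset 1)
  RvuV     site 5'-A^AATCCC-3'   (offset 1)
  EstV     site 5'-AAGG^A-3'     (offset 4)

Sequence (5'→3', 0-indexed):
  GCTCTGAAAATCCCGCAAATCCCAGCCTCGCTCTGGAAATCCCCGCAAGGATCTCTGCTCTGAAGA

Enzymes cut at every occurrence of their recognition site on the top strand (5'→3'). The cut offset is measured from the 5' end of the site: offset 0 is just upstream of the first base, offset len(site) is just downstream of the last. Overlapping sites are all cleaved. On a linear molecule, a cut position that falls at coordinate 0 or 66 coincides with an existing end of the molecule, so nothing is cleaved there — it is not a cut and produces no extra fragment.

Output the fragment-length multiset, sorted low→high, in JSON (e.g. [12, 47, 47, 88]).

Site scan:
  OquI CTCTG/1: at [1, 30, 52, 57] ⇒ [2, 31, 53, 58]
  RvuV AAATCCC/1: at [7, 16, 36] ⇒ [8, 17, 37]
  EstV AAGGA/4: at [46] ⇒ [50]

All cut coordinates (distinct, sorted): [2, 8, 17, 31, 37, 50, 53, 58]

Fragments:
  [0,2): 2 bp
  [2,8): 6 bp
  [8,17): 9 bp
  [17,31): 14 bp
  [31,37): 6 bp
  [37,50): 13 bp
  [50,53): 3 bp
  [53,58): 5 bp
  [58,66): 8 bp

[2,3,5,6,6,8,9,13,14]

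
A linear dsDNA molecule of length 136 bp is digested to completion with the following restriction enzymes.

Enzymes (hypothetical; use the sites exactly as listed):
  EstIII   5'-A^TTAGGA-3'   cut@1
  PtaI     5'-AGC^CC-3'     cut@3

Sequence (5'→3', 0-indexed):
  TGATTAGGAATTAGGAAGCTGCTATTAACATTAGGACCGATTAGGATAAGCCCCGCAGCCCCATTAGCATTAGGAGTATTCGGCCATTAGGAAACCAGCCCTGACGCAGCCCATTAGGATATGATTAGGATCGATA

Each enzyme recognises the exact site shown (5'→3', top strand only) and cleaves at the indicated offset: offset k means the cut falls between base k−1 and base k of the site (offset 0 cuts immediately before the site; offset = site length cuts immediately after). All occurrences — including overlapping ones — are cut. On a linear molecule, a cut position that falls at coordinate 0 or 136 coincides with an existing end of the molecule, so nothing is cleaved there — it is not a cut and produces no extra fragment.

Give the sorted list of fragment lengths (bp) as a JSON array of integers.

Per-enzyme occurrences:
  EstIII ATTAGGA/1: at [2, 9, 29, 39, 68, 85, 112, 123] ⇒ [3, 10, 30, 40, 69, 86, 113, 124]
  PtaI AGCCC/3: at [48, 56, 96, 107] ⇒ [51, 59, 99, 110]

Pooled cuts: [3, 10, 30, 40, 51, 59, 69, 86, 99, 110, 113, 124]

Fragments:
  [0,3): 3 bp
  [3,10): 7 bp
  [10,30): 20 bp
  [30,40): 10 bp
  [40,51): 11 bp
  [51,59): 8 bp
  [59,69): 10 bp
  [69,86): 17 bp
  [86,99): 13 bp
  [99,110): 11 bp
  [110,113): 3 bp
  [113,124): 11 bp
  [124,136): 12 bp

[3,3,7,8,10,10,11,11,11,12,13,17,20]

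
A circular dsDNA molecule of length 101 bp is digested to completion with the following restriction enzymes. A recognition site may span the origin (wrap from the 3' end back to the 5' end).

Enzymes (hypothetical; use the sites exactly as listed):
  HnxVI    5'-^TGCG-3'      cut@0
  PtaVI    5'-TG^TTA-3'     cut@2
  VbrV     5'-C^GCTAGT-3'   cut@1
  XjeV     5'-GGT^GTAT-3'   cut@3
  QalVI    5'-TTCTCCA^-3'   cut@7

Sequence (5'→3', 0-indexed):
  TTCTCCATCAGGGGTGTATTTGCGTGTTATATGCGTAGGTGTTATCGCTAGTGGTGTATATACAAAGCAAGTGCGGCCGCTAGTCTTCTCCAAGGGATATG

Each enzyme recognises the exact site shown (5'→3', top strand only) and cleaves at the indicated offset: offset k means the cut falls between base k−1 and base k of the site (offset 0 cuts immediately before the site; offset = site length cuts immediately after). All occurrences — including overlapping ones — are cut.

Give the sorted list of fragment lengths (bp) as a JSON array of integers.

[5,5,5,6,7,8,9,10,14,16,16]

Site scan:
  HnxVI TGCG/0: at [20, 31, 71] ⇒ [20, 31, 71]
  PtaVI TGTTA/2: at [24, 39] ⇒ [26, 41]
  VbrV CGCTAGT/1: at [45, 77] ⇒ [46, 78]
  XjeV GGTGTAT/3: at [12, 52] ⇒ [15, 55]
  QalVI TTCTCCA/7: at [0, 85] ⇒ [7, 92]

All cut coordinates (distinct, sorted): [7, 15, 20, 26, 31, 41, 46, 55, 71, 78, 92]

Fragment lengths:
  7→15: 8 bp
  15→20: 5 bp
  20→26: 6 bp
  26→31: 5 bp
  31→41: 10 bp
  41→46: 5 bp
  46→55: 9 bp
  55→71: 16 bp
  71→78: 7 bp
  78→92: 14 bp
  92→7 (wrap): 101-92+7 = 16 bp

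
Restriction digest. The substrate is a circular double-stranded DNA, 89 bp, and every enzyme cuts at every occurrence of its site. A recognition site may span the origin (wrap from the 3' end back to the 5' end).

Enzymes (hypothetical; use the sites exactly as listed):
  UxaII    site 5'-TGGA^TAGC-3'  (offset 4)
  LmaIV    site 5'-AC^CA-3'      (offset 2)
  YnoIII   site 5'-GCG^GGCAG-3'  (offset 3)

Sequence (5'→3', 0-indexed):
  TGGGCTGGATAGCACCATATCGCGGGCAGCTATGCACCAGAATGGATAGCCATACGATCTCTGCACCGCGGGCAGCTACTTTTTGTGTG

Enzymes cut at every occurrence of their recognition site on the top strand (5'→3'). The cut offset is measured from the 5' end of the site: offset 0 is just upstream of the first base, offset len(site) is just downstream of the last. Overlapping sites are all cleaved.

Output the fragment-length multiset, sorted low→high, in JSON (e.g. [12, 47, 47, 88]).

[6,9,9,13,24,28]

Site scan:
  UxaII (TGGATAGC, off=4): starts [5, 42] → cuts [9, 46]
  LmaIV (ACCA, off=2): starts [13, 35] → cuts [15, 37]
  YnoIII (GCGGGCAG, off=3): starts [21, 67] → cuts [24, 70]

All cut coordinates (distinct, sorted): [9, 15, 24, 37, 46, 70]

Fragments:
  9→15: 6 bp
  15→24: 9 bp
  24→37: 13 bp
  37→46: 9 bp
  46→70: 24 bp
  70→9 (wrap): 89-70+9 = 28 bp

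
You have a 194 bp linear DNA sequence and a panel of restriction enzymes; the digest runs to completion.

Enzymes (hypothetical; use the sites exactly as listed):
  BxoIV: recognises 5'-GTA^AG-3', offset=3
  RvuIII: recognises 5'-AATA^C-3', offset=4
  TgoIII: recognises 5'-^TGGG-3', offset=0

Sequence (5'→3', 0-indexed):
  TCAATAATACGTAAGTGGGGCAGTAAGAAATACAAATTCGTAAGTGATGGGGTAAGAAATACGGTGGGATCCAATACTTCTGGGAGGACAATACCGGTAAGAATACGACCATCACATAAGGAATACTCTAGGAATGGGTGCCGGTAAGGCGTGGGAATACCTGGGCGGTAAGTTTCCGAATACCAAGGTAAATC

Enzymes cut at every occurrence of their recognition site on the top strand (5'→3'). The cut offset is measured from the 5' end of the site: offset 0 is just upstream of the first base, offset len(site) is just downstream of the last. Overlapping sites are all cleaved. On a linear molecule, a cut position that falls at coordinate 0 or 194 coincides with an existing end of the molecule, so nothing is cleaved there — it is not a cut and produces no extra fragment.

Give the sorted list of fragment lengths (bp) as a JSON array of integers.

Per-enzyme occurrences:
  BxoIV GTAAG/3: at [10, 22, 39, 51, 96, 143, 167] ⇒ [13, 25, 42, 54, 99, 146, 170]
  RvuIII AATAC/4: at [5, 28, 57, 72, 89, 101, 121, 155, 178] ⇒ [9, 32, 61, 76, 93, 105, 125, 159, 182]
  TgoIII TGGG/0: at [15, 47, 64, 80, 134, 151, 161] ⇒ [15, 47, 64, 80, 134, 151, 161]

Pooled cuts: [9, 13, 15, 25, 32, 42, 47, 54, 61, 64, 76, 80, 93, 99, 105, 125, 134, 146, 151, 159, 161, 170, 182]

Fragments:
  [0,9): 9 bp
  [9,13): 4 bp
  [13,15): 2 bp
  [15,25): 10 bp
  [25,32): 7 bp
  [32,42): 10 bp
  [42,47): 5 bp
  [47,54): 7 bp
  [54,61): 7 bp
  [61,64): 3 bp
  [64,76): 12 bp
  [76,80): 4 bp
  [80,93): 13 bp
  [93,99): 6 bp
  [99,105): 6 bp
  [105,125): 20 bp
  [125,134): 9 bp
  [134,146): 12 bp
  [146,151): 5 bp
  [151,159): 8 bp
  [159,161): 2 bp
  [161,170): 9 bp
  [170,182): 12 bp
  [182,194): 12 bp

[2,2,3,4,4,5,5,6,6,7,7,7,8,9,9,9,10,10,12,12,12,12,13,20]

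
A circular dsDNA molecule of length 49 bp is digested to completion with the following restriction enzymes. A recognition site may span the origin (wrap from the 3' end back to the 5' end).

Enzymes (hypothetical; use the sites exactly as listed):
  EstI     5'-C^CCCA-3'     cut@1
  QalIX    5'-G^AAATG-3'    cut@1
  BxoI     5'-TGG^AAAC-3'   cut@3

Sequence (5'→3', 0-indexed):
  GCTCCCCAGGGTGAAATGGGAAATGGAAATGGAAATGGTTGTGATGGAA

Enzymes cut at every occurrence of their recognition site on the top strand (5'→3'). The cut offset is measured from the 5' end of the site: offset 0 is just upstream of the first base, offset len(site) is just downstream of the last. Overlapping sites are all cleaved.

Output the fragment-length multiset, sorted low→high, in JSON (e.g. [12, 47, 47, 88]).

Per-enzyme occurrences:
  EstI CCCCA/1: at [3] ⇒ [4]
  QalIX GAAATG/1: at [12, 19, 25, 31] ⇒ [13, 20, 26, 32]
  BxoI (TGGAAAC, off=3): no sites

All cut coordinates (distinct, sorted): [4, 13, 20, 26, 32]

Fragment lengths:
  4→13: 9 bp
  13→20: 7 bp
  20→26: 6 bp
  26→32: 6 bp
  32→4 (wrap): 49-32+4 = 21 bp

[6,6,7,9,21]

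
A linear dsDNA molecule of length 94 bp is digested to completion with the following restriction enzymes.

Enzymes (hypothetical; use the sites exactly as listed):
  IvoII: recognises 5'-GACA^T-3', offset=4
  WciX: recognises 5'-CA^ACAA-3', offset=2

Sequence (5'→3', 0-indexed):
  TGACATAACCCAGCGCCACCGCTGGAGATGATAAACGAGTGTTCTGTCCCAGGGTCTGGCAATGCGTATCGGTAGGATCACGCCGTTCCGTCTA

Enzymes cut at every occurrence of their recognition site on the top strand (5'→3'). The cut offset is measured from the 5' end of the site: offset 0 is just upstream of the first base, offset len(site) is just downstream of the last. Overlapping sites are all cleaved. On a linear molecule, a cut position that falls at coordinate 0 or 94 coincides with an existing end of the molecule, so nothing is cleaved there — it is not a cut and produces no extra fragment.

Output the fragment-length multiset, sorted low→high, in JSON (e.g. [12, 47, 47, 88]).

[5,89]

Scan for sites:
  IvoII (GACAT, off=4): starts [1] → cuts [5]
  WciX (CAACAA, off=2): no sites

All cut coordinates (distinct, sorted): [5]

Fragment lengths:
  [0,5): 5 bp
  [5,94): 89 bp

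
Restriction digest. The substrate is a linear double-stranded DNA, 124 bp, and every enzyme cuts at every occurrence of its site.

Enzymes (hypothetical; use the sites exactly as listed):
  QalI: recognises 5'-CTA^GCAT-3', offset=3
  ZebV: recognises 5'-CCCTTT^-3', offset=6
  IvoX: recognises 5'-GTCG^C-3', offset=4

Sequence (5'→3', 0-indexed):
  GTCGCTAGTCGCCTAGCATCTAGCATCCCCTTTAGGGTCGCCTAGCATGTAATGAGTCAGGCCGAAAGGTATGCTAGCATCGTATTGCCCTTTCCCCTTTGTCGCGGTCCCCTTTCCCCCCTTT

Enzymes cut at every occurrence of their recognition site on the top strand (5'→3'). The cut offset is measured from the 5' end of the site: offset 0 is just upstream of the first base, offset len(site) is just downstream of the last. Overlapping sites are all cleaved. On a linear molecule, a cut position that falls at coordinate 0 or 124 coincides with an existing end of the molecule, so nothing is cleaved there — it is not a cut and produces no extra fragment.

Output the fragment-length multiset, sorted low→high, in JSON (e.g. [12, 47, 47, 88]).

[4,4,4,4,7,7,7,7,9,11,11,17,32]

Per-enzyme occurrences:
  QalI (CTAGCAT, off=3): starts [12, 19, 41, 73] → cuts [15, 22, 44, 76]
  ZebV (CCCTTT, off=6): starts [27, 87, 94, 109, 118] → cuts [33, 93, 100, 115] (position 124 is a terminus of the linear molecule — no cut)
  IvoX (GTCGC, off=4): starts [0, 7, 36, 100] → cuts [4, 11, 40, 104]

All cut coordinates (distinct, sorted): [4, 11, 15, 22, 33, 40, 44, 76, 93, 100, 104, 115]

Fragment lengths:
  [0,4): 4 bp
  [4,11): 7 bp
  [11,15): 4 bp
  [15,22): 7 bp
  [22,33): 11 bp
  [33,40): 7 bp
  [40,44): 4 bp
  [44,76): 32 bp
  [76,93): 17 bp
  [93,100): 7 bp
  [100,104): 4 bp
  [104,115): 11 bp
  [115,124): 9 bp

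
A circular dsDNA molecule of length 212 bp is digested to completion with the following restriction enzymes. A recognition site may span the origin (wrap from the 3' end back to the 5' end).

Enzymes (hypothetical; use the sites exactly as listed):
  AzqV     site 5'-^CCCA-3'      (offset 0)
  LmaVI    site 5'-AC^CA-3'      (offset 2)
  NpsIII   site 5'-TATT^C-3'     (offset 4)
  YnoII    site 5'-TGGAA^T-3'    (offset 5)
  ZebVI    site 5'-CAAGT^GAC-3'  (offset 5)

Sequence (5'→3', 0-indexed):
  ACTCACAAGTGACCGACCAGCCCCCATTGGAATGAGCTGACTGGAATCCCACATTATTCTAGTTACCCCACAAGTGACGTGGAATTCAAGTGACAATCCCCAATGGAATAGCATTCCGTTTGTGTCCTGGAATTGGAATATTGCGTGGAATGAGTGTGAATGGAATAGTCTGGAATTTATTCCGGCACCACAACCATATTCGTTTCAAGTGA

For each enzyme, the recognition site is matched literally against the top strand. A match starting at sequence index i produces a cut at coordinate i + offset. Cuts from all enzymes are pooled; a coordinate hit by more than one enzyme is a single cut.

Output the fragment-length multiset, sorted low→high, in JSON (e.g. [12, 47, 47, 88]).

[1,5,6,6,6,6,7,7,7,7,8,9,9,10,10,10,11,12,14,15,22,24]

Site scan:
  AzqV (CCCA, off=0): starts [22, 47, 66, 98] → cuts [22, 47, 66, 98]
  LmaVI (ACCA, off=2): starts [15, 186, 192] → cuts [17, 188, 194]
  NpsIII (TATTC, off=4): starts [54, 177, 196] → cuts [58, 181, 200]
  YnoII (TGGAAT, off=5): starts [27, 41, 79, 103, 127, 133, 145, 160, 170] → cuts [32, 46, 84, 108, 132, 138, 150, 165, 175]
  ZebVI (CAAGTGAC, off=5): starts [5, 70, 86] → cuts [10, 75, 91]

Pooled cuts: [10, 17, 22, 32, 46, 47, 58, 66, 75, 84, 91, 98, 108, 132, 138, 150, 165, 175, 181, 188, 194, 200]

Fragments:
  10→17: 7 bp
  17→22: 5 bp
  22→32: 10 bp
  32→46: 14 bp
  46→47: 1 bp
  47→58: 11 bp
  58→66: 8 bp
  66→75: 9 bp
  75→84: 9 bp
  84→91: 7 bp
  91→98: 7 bp
  98→108: 10 bp
  108→132: 24 bp
  132→138: 6 bp
  138→150: 12 bp
  150→165: 15 bp
  165→175: 10 bp
  175→181: 6 bp
  181→188: 7 bp
  188→194: 6 bp
  194→200: 6 bp
  200→10 (wrap): 212-200+10 = 22 bp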